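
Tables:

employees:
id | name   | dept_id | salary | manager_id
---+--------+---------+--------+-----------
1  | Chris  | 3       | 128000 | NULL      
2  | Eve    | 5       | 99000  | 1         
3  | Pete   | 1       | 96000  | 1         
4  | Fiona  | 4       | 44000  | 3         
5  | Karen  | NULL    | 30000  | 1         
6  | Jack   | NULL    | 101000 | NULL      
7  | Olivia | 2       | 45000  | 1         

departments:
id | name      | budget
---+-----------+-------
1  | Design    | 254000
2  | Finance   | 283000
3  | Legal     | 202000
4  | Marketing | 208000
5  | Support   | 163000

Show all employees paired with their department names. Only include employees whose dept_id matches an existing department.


INNER JOIN keeps only employees rows whose dept_id matches an id in departments. Walk through each employee:
  - employee 1 (Chris): dept_id=3 -> matches Legal
  - employee 2 (Eve): dept_id=5 -> matches Support
  - employee 3 (Pete): dept_id=1 -> matches Design
  - employee 4 (Fiona): dept_id=4 -> matches Marketing
  - employee 5 (Karen): dept_id=NULL, no match -> dropped
  - employee 6 (Jack): dept_id=NULL, no match -> dropped
  - employee 7 (Olivia): dept_id=2 -> matches Finance
So 2 of 7 rows are dropped.

SQL:
SELECT a.name, b.name AS department
FROM employees a
INNER JOIN departments b ON a.dept_id = b.id

Result:
name   | department
-------+-----------
Chris  | Legal     
Eve    | Support   
Pete   | Design    
Fiona  | Marketing 
Olivia | Finance   


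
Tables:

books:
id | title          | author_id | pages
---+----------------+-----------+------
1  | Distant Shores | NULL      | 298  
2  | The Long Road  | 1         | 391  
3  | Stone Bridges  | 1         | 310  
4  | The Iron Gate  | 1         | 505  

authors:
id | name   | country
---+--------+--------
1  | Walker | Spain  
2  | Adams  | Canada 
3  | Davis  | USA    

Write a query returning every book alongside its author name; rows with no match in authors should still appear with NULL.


LEFT JOIN keeps every row from books (the left table); where author_id has no match in authors, the author columns become NULL. Walk through each book:
  - book 1 (Distant Shores): author_id=NULL, no match -> kept with NULL
  - book 2 (The Long Road): author_id=1 -> matches Walker
  - book 3 (Stone Bridges): author_id=1 -> matches Walker
  - book 4 (The Iron Gate): author_id=1 -> matches Walker
All 4 rows appear; 1 has NULL author.

SQL:
SELECT a.title, b.name AS author
FROM books a
LEFT JOIN authors b ON a.author_id = b.id

Result:
title          | author
---------------+-------
Distant Shores | NULL  
The Long Road  | Walker
Stone Bridges  | Walker
The Iron Gate  | Walker


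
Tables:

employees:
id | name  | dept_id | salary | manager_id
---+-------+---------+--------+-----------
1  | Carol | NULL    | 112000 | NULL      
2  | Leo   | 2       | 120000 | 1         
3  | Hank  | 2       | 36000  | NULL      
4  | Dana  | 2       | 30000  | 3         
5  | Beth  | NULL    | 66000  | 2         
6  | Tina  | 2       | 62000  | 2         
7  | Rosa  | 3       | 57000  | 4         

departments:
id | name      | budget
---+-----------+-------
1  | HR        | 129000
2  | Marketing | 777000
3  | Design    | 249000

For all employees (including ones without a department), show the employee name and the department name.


LEFT JOIN keeps every row from employees (the left table); where dept_id has no match in departments, the department columns become NULL. Walk through each employee:
  - employee 1 (Carol): dept_id=NULL, no match -> kept with NULL
  - employee 2 (Leo): dept_id=2 -> matches Marketing
  - employee 3 (Hank): dept_id=2 -> matches Marketing
  - employee 4 (Dana): dept_id=2 -> matches Marketing
  - employee 5 (Beth): dept_id=NULL, no match -> kept with NULL
  - employee 6 (Tina): dept_id=2 -> matches Marketing
  - employee 7 (Rosa): dept_id=3 -> matches Design
All 7 rows appear; 2 have NULL department.

SQL:
SELECT a.name, b.name AS department
FROM employees a
LEFT JOIN departments b ON a.dept_id = b.id

Result:
name  | department
------+-----------
Carol | NULL      
Leo   | Marketing 
Hank  | Marketing 
Dana  | Marketing 
Beth  | NULL      
Tina  | Marketing 
Rosa  | Design    


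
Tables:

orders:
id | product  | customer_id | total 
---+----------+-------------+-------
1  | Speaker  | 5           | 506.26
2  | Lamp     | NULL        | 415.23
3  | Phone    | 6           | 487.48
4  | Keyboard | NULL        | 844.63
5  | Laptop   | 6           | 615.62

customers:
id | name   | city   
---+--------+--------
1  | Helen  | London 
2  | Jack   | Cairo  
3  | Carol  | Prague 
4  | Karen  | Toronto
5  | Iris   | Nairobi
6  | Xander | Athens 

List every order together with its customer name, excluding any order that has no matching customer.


INNER JOIN keeps only orders rows whose customer_id matches an id in customers. Walk through each order:
  - order 1 (Speaker): customer_id=5 -> matches Iris
  - order 2 (Lamp): customer_id=NULL, no match -> dropped
  - order 3 (Phone): customer_id=6 -> matches Xander
  - order 4 (Keyboard): customer_id=NULL, no match -> dropped
  - order 5 (Laptop): customer_id=6 -> matches Xander
So 2 of 5 rows are dropped.

SQL:
SELECT a.product, b.name AS customer
FROM orders a
INNER JOIN customers b ON a.customer_id = b.id

Result:
product | customer
--------+---------
Speaker | Iris    
Phone   | Xander  
Laptop  | Xander  


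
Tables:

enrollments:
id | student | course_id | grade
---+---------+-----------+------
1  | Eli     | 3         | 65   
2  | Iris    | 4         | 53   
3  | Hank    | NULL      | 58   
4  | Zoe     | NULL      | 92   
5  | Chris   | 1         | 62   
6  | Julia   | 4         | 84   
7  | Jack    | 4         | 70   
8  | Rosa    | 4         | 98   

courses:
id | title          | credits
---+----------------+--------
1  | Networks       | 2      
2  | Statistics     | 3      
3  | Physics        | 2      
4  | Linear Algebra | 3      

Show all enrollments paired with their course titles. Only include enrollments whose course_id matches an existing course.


INNER JOIN keeps only enrollments rows whose course_id matches an id in courses. Walk through each enrollment:
  - enrollment 1 (Eli): course_id=3 -> matches Physics
  - enrollment 2 (Iris): course_id=4 -> matches Linear Algebra
  - enrollment 3 (Hank): course_id=NULL, no match -> dropped
  - enrollment 4 (Zoe): course_id=NULL, no match -> dropped
  - enrollment 5 (Chris): course_id=1 -> matches Networks
  - enrollment 6 (Julia): course_id=4 -> matches Linear Algebra
  - enrollment 7 (Jack): course_id=4 -> matches Linear Algebra
  - enrollment 8 (Rosa): course_id=4 -> matches Linear Algebra
So 2 of 8 rows are dropped.

SQL:
SELECT a.student, b.title AS course
FROM enrollments a
INNER JOIN courses b ON a.course_id = b.id

Result:
student | course        
--------+---------------
Eli     | Physics       
Iris    | Linear Algebra
Chris   | Networks      
Julia   | Linear Algebra
Jack    | Linear Algebra
Rosa    | Linear Algebra


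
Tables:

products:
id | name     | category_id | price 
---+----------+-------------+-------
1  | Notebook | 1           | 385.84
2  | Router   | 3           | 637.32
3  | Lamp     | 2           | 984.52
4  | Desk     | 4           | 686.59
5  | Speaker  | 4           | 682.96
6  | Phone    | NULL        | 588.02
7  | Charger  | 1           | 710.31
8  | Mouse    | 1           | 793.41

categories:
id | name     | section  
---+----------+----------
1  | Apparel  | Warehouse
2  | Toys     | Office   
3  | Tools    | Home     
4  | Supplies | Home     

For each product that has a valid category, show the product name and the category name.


INNER JOIN keeps only products rows whose category_id matches an id in categories. Walk through each product:
  - product 1 (Notebook): category_id=1 -> matches Apparel
  - product 2 (Router): category_id=3 -> matches Tools
  - product 3 (Lamp): category_id=2 -> matches Toys
  - product 4 (Desk): category_id=4 -> matches Supplies
  - product 5 (Speaker): category_id=4 -> matches Supplies
  - product 6 (Phone): category_id=NULL, no match -> dropped
  - product 7 (Charger): category_id=1 -> matches Apparel
  - product 8 (Mouse): category_id=1 -> matches Apparel
So 1 of 8 rows is dropped.

SQL:
SELECT a.name, b.name AS category
FROM products a
INNER JOIN categories b ON a.category_id = b.id

Result:
name     | category
---------+---------
Notebook | Apparel 
Router   | Tools   
Lamp     | Toys    
Desk     | Supplies
Speaker  | Supplies
Charger  | Apparel 
Mouse    | Apparel 


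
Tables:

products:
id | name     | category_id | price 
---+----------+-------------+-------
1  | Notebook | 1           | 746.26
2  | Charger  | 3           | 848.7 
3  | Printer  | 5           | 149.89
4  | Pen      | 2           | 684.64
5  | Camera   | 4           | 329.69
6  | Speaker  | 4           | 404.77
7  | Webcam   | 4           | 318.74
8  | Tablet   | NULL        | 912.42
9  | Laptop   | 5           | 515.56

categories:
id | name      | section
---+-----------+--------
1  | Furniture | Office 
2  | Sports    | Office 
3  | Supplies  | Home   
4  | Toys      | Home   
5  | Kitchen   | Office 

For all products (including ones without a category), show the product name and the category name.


LEFT JOIN keeps every row from products (the left table); where category_id has no match in categories, the category columns become NULL. Walk through each product:
  - product 1 (Notebook): category_id=1 -> matches Furniture
  - product 2 (Charger): category_id=3 -> matches Supplies
  - product 3 (Printer): category_id=5 -> matches Kitchen
  - product 4 (Pen): category_id=2 -> matches Sports
  - product 5 (Camera): category_id=4 -> matches Toys
  - product 6 (Speaker): category_id=4 -> matches Toys
  - product 7 (Webcam): category_id=4 -> matches Toys
  - product 8 (Tablet): category_id=NULL, no match -> kept with NULL
  - product 9 (Laptop): category_id=5 -> matches Kitchen
All 9 rows appear; 1 has NULL category.

SQL:
SELECT a.name, b.name AS category
FROM products a
LEFT JOIN categories b ON a.category_id = b.id

Result:
name     | category 
---------+----------
Notebook | Furniture
Charger  | Supplies 
Printer  | Kitchen  
Pen      | Sports   
Camera   | Toys     
Speaker  | Toys     
Webcam   | Toys     
Tablet   | NULL     
Laptop   | Kitchen  


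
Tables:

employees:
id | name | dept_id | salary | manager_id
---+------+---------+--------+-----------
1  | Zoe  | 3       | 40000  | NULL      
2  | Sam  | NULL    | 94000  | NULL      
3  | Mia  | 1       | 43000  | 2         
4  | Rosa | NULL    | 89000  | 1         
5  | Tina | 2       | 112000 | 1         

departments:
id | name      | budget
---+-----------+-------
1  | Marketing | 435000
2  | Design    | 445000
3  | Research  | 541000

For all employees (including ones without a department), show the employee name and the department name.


LEFT JOIN keeps every row from employees (the left table); where dept_id has no match in departments, the department columns become NULL. Walk through each employee:
  - employee 1 (Zoe): dept_id=3 -> matches Research
  - employee 2 (Sam): dept_id=NULL, no match -> kept with NULL
  - employee 3 (Mia): dept_id=1 -> matches Marketing
  - employee 4 (Rosa): dept_id=NULL, no match -> kept with NULL
  - employee 5 (Tina): dept_id=2 -> matches Design
All 5 rows appear; 2 have NULL department.

SQL:
SELECT a.name, b.name AS department
FROM employees a
LEFT JOIN departments b ON a.dept_id = b.id

Result:
name | department
-----+-----------
Zoe  | Research  
Sam  | NULL      
Mia  | Marketing 
Rosa | NULL      
Tina | Design    


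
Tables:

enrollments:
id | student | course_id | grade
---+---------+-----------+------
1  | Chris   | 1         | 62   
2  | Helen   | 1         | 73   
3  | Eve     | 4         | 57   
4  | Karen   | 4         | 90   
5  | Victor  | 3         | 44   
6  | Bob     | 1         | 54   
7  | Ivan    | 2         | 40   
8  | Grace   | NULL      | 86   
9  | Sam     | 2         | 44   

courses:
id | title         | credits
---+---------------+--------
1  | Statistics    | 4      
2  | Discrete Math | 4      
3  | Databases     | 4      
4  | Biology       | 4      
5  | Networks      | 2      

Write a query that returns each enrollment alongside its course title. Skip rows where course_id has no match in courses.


INNER JOIN keeps only enrollments rows whose course_id matches an id in courses. Walk through each enrollment:
  - enrollment 1 (Chris): course_id=1 -> matches Statistics
  - enrollment 2 (Helen): course_id=1 -> matches Statistics
  - enrollment 3 (Eve): course_id=4 -> matches Biology
  - enrollment 4 (Karen): course_id=4 -> matches Biology
  - enrollment 5 (Victor): course_id=3 -> matches Databases
  - enrollment 6 (Bob): course_id=1 -> matches Statistics
  - enrollment 7 (Ivan): course_id=2 -> matches Discrete Math
  - enrollment 8 (Grace): course_id=NULL, no match -> dropped
  - enrollment 9 (Sam): course_id=2 -> matches Discrete Math
So 1 of 9 rows is dropped.

SQL:
SELECT a.student, b.title AS course
FROM enrollments a
INNER JOIN courses b ON a.course_id = b.id

Result:
student | course       
--------+--------------
Chris   | Statistics   
Helen   | Statistics   
Eve     | Biology      
Karen   | Biology      
Victor  | Databases    
Bob     | Statistics   
Ivan    | Discrete Math
Sam     | Discrete Math


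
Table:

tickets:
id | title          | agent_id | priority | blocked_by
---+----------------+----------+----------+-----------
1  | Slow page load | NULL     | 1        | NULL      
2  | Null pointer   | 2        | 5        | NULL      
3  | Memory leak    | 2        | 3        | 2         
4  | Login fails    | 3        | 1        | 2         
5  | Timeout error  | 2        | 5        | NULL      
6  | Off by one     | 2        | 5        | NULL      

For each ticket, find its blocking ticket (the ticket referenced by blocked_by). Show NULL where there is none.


This is a self-join: tickets is joined to a second copy of itself, matching each row's blocked_by to another row's id. Use LEFT JOIN so rows with blocked_by=NULL are kept.
  - ticket 1 (Slow page load): blocked_by=NULL -> NULL
  - ticket 2 (Null pointer): blocked_by=NULL -> NULL
  - ticket 3 (Memory leak): blocked_by=2 -> Null pointer
  - ticket 4 (Login fails): blocked_by=2 -> Null pointer
  - ticket 5 (Timeout error): blocked_by=NULL -> NULL
  - ticket 6 (Off by one): blocked_by=NULL -> NULL

SQL:
SELECT a.title AS item, b.title AS blocked_by
FROM tickets a
LEFT JOIN tickets b ON a.blocked_by = b.id

Result:
item           | blocked_by  
---------------+-------------
Slow page load | NULL        
Null pointer   | NULL        
Memory leak    | Null pointer
Login fails    | Null pointer
Timeout error  | NULL        
Off by one     | NULL        


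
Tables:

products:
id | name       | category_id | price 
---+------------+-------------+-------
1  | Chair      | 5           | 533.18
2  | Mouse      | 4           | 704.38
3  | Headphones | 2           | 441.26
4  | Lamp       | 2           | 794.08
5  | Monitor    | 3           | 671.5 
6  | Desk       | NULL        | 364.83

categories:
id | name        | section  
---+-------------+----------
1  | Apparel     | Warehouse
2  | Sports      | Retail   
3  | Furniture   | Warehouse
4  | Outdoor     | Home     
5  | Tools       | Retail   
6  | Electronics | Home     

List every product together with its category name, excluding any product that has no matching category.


INNER JOIN keeps only products rows whose category_id matches an id in categories. Walk through each product:
  - product 1 (Chair): category_id=5 -> matches Tools
  - product 2 (Mouse): category_id=4 -> matches Outdoor
  - product 3 (Headphones): category_id=2 -> matches Sports
  - product 4 (Lamp): category_id=2 -> matches Sports
  - product 5 (Monitor): category_id=3 -> matches Furniture
  - product 6 (Desk): category_id=NULL, no match -> dropped
So 1 of 6 rows is dropped.

SQL:
SELECT a.name, b.name AS category
FROM products a
INNER JOIN categories b ON a.category_id = b.id

Result:
name       | category 
-----------+----------
Chair      | Tools    
Mouse      | Outdoor  
Headphones | Sports   
Lamp       | Sports   
Monitor    | Furniture


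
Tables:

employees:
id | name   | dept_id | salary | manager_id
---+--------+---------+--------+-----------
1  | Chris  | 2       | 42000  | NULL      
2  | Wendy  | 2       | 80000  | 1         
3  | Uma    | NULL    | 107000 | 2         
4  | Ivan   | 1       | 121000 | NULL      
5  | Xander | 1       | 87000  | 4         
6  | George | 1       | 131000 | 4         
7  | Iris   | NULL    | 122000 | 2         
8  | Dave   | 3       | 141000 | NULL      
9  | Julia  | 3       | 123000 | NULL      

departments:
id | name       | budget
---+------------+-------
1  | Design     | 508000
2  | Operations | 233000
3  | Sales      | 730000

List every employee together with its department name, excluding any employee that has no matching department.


INNER JOIN keeps only employees rows whose dept_id matches an id in departments. Walk through each employee:
  - employee 1 (Chris): dept_id=2 -> matches Operations
  - employee 2 (Wendy): dept_id=2 -> matches Operations
  - employee 3 (Uma): dept_id=NULL, no match -> dropped
  - employee 4 (Ivan): dept_id=1 -> matches Design
  - employee 5 (Xander): dept_id=1 -> matches Design
  - employee 6 (George): dept_id=1 -> matches Design
  - employee 7 (Iris): dept_id=NULL, no match -> dropped
  - employee 8 (Dave): dept_id=3 -> matches Sales
  - employee 9 (Julia): dept_id=3 -> matches Sales
So 2 of 9 rows are dropped.

SQL:
SELECT a.name, b.name AS department
FROM employees a
INNER JOIN departments b ON a.dept_id = b.id

Result:
name   | department
-------+-----------
Chris  | Operations
Wendy  | Operations
Ivan   | Design    
Xander | Design    
George | Design    
Dave   | Sales     
Julia  | Sales     


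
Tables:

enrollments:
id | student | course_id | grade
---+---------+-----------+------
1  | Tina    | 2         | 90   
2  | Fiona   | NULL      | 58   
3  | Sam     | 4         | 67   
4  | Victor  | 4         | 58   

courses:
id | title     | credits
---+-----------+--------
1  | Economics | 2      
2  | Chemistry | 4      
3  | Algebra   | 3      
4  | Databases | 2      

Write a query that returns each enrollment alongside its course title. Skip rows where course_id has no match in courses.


INNER JOIN keeps only enrollments rows whose course_id matches an id in courses. Walk through each enrollment:
  - enrollment 1 (Tina): course_id=2 -> matches Chemistry
  - enrollment 2 (Fiona): course_id=NULL, no match -> dropped
  - enrollment 3 (Sam): course_id=4 -> matches Databases
  - enrollment 4 (Victor): course_id=4 -> matches Databases
So 1 of 4 rows is dropped.

SQL:
SELECT a.student, b.title AS course
FROM enrollments a
INNER JOIN courses b ON a.course_id = b.id

Result:
student | course   
--------+----------
Tina    | Chemistry
Sam     | Databases
Victor  | Databases


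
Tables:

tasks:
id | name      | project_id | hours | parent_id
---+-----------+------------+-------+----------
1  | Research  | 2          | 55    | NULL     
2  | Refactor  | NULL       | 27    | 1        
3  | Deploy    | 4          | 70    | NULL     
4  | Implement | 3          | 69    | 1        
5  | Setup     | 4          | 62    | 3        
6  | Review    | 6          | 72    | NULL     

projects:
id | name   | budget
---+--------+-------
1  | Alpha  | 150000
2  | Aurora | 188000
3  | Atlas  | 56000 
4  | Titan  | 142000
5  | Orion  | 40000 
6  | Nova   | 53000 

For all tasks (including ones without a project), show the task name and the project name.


LEFT JOIN keeps every row from tasks (the left table); where project_id has no match in projects, the project columns become NULL. Walk through each task:
  - task 1 (Research): project_id=2 -> matches Aurora
  - task 2 (Refactor): project_id=NULL, no match -> kept with NULL
  - task 3 (Deploy): project_id=4 -> matches Titan
  - task 4 (Implement): project_id=3 -> matches Atlas
  - task 5 (Setup): project_id=4 -> matches Titan
  - task 6 (Review): project_id=6 -> matches Nova
All 6 rows appear; 1 has NULL project.

SQL:
SELECT a.name, b.name AS project
FROM tasks a
LEFT JOIN projects b ON a.project_id = b.id

Result:
name      | project
----------+--------
Research  | Aurora 
Refactor  | NULL   
Deploy    | Titan  
Implement | Atlas  
Setup     | Titan  
Review    | Nova   


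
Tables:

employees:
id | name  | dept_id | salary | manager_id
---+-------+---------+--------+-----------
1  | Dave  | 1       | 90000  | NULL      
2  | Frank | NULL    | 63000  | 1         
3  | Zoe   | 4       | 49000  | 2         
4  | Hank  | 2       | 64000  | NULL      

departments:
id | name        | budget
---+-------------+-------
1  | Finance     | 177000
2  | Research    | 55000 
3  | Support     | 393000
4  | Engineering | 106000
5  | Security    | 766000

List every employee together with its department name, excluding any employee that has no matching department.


INNER JOIN keeps only employees rows whose dept_id matches an id in departments. Walk through each employee:
  - employee 1 (Dave): dept_id=1 -> matches Finance
  - employee 2 (Frank): dept_id=NULL, no match -> dropped
  - employee 3 (Zoe): dept_id=4 -> matches Engineering
  - employee 4 (Hank): dept_id=2 -> matches Research
So 1 of 4 rows is dropped.

SQL:
SELECT a.name, b.name AS department
FROM employees a
INNER JOIN departments b ON a.dept_id = b.id

Result:
name | department 
-----+------------
Dave | Finance    
Zoe  | Engineering
Hank | Research   


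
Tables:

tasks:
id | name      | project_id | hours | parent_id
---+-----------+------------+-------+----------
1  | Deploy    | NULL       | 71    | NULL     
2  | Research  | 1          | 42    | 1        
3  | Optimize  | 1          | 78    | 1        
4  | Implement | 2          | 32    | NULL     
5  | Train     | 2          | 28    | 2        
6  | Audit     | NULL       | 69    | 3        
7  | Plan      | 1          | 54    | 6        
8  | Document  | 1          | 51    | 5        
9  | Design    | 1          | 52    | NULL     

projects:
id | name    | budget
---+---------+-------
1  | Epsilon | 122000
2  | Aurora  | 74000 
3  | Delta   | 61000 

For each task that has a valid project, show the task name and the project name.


INNER JOIN keeps only tasks rows whose project_id matches an id in projects. Walk through each task:
  - task 1 (Deploy): project_id=NULL, no match -> dropped
  - task 2 (Research): project_id=1 -> matches Epsilon
  - task 3 (Optimize): project_id=1 -> matches Epsilon
  - task 4 (Implement): project_id=2 -> matches Aurora
  - task 5 (Train): project_id=2 -> matches Aurora
  - task 6 (Audit): project_id=NULL, no match -> dropped
  - task 7 (Plan): project_id=1 -> matches Epsilon
  - task 8 (Document): project_id=1 -> matches Epsilon
  - task 9 (Design): project_id=1 -> matches Epsilon
So 2 of 9 rows are dropped.

SQL:
SELECT a.name, b.name AS project
FROM tasks a
INNER JOIN projects b ON a.project_id = b.id

Result:
name      | project
----------+--------
Research  | Epsilon
Optimize  | Epsilon
Implement | Aurora 
Train     | Aurora 
Plan      | Epsilon
Document  | Epsilon
Design    | Epsilon


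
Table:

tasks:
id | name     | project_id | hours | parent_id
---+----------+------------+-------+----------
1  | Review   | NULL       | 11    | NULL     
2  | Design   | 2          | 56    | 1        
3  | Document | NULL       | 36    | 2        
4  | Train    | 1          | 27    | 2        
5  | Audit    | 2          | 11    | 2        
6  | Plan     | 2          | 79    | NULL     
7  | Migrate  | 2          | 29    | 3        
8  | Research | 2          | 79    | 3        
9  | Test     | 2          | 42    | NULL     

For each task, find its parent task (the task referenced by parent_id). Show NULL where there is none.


This is a self-join: tasks is joined to a second copy of itself, matching each row's parent_id to another row's id. Use LEFT JOIN so rows with parent_id=NULL are kept.
  - task 1 (Review): parent_id=NULL -> NULL
  - task 2 (Design): parent_id=1 -> Review
  - task 3 (Document): parent_id=2 -> Design
  - task 4 (Train): parent_id=2 -> Design
  - task 5 (Audit): parent_id=2 -> Design
  - task 6 (Plan): parent_id=NULL -> NULL
  - task 7 (Migrate): parent_id=3 -> Document
  - task 8 (Research): parent_id=3 -> Document
  - task 9 (Test): parent_id=NULL -> NULL

SQL:
SELECT a.name AS item, b.name AS parent
FROM tasks a
LEFT JOIN tasks b ON a.parent_id = b.id

Result:
item     | parent  
---------+---------
Review   | NULL    
Design   | Review  
Document | Design  
Train    | Design  
Audit    | Design  
Plan     | NULL    
Migrate  | Document
Research | Document
Test     | NULL    


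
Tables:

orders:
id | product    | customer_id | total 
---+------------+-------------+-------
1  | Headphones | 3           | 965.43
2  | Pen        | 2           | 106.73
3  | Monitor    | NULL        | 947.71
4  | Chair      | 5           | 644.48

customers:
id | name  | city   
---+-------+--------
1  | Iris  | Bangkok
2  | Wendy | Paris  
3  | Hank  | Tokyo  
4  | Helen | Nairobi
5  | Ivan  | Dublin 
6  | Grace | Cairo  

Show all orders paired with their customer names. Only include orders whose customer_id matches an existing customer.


INNER JOIN keeps only orders rows whose customer_id matches an id in customers. Walk through each order:
  - order 1 (Headphones): customer_id=3 -> matches Hank
  - order 2 (Pen): customer_id=2 -> matches Wendy
  - order 3 (Monitor): customer_id=NULL, no match -> dropped
  - order 4 (Chair): customer_id=5 -> matches Ivan
So 1 of 4 rows is dropped.

SQL:
SELECT a.product, b.name AS customer
FROM orders a
INNER JOIN customers b ON a.customer_id = b.id

Result:
product    | customer
-----------+---------
Headphones | Hank    
Pen        | Wendy   
Chair      | Ivan    


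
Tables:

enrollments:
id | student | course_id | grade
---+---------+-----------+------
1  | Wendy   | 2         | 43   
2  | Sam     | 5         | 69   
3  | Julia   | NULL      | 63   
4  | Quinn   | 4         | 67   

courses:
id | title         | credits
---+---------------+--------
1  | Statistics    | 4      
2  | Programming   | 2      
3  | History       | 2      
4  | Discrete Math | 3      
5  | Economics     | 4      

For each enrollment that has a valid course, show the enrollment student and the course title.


INNER JOIN keeps only enrollments rows whose course_id matches an id in courses. Walk through each enrollment:
  - enrollment 1 (Wendy): course_id=2 -> matches Programming
  - enrollment 2 (Sam): course_id=5 -> matches Economics
  - enrollment 3 (Julia): course_id=NULL, no match -> dropped
  - enrollment 4 (Quinn): course_id=4 -> matches Discrete Math
So 1 of 4 rows is dropped.

SQL:
SELECT a.student, b.title AS course
FROM enrollments a
INNER JOIN courses b ON a.course_id = b.id

Result:
student | course       
--------+--------------
Wendy   | Programming  
Sam     | Economics    
Quinn   | Discrete Math


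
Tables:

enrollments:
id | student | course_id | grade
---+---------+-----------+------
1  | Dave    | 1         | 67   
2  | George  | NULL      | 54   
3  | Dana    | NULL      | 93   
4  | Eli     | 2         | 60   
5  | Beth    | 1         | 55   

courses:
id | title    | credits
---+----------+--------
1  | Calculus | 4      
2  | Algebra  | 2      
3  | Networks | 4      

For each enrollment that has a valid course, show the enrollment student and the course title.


INNER JOIN keeps only enrollments rows whose course_id matches an id in courses. Walk through each enrollment:
  - enrollment 1 (Dave): course_id=1 -> matches Calculus
  - enrollment 2 (George): course_id=NULL, no match -> dropped
  - enrollment 3 (Dana): course_id=NULL, no match -> dropped
  - enrollment 4 (Eli): course_id=2 -> matches Algebra
  - enrollment 5 (Beth): course_id=1 -> matches Calculus
So 2 of 5 rows are dropped.

SQL:
SELECT a.student, b.title AS course
FROM enrollments a
INNER JOIN courses b ON a.course_id = b.id

Result:
student | course  
--------+---------
Dave    | Calculus
Eli     | Algebra 
Beth    | Calculus


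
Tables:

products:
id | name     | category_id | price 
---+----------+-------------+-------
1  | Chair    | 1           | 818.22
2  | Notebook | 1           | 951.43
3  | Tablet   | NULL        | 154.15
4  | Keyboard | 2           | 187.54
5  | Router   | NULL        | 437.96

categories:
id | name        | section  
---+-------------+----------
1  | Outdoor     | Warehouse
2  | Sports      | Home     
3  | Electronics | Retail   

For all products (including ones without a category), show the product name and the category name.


LEFT JOIN keeps every row from products (the left table); where category_id has no match in categories, the category columns become NULL. Walk through each product:
  - product 1 (Chair): category_id=1 -> matches Outdoor
  - product 2 (Notebook): category_id=1 -> matches Outdoor
  - product 3 (Tablet): category_id=NULL, no match -> kept with NULL
  - product 4 (Keyboard): category_id=2 -> matches Sports
  - product 5 (Router): category_id=NULL, no match -> kept with NULL
All 5 rows appear; 2 have NULL category.

SQL:
SELECT a.name, b.name AS category
FROM products a
LEFT JOIN categories b ON a.category_id = b.id

Result:
name     | category
---------+---------
Chair    | Outdoor 
Notebook | Outdoor 
Tablet   | NULL    
Keyboard | Sports  
Router   | NULL    


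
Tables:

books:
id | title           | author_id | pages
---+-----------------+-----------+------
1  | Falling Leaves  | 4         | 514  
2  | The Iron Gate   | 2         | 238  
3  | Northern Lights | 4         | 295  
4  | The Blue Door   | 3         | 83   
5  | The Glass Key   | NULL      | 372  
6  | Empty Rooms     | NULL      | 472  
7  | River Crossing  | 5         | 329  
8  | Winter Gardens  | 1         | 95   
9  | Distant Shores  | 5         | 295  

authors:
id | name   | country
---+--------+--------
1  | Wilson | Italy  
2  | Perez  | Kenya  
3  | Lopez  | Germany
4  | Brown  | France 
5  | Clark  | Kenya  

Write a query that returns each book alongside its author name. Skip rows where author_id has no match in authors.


INNER JOIN keeps only books rows whose author_id matches an id in authors. Walk through each book:
  - book 1 (Falling Leaves): author_id=4 -> matches Brown
  - book 2 (The Iron Gate): author_id=2 -> matches Perez
  - book 3 (Northern Lights): author_id=4 -> matches Brown
  - book 4 (The Blue Door): author_id=3 -> matches Lopez
  - book 5 (The Glass Key): author_id=NULL, no match -> dropped
  - book 6 (Empty Rooms): author_id=NULL, no match -> dropped
  - book 7 (River Crossing): author_id=5 -> matches Clark
  - book 8 (Winter Gardens): author_id=1 -> matches Wilson
  - book 9 (Distant Shores): author_id=5 -> matches Clark
So 2 of 9 rows are dropped.

SQL:
SELECT a.title, b.name AS author
FROM books a
INNER JOIN authors b ON a.author_id = b.id

Result:
title           | author
----------------+-------
Falling Leaves  | Brown 
The Iron Gate   | Perez 
Northern Lights | Brown 
The Blue Door   | Lopez 
River Crossing  | Clark 
Winter Gardens  | Wilson
Distant Shores  | Clark 


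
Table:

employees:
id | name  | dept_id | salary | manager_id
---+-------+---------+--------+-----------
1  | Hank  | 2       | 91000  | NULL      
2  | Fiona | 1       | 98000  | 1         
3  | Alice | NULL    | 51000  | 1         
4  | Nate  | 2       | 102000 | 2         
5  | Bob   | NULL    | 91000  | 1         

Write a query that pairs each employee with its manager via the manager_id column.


This is a self-join: employees is joined to a second copy of itself, matching each row's manager_id to another row's id. Use LEFT JOIN so rows with manager_id=NULL are kept.
  - employee 1 (Hank): manager_id=NULL -> NULL
  - employee 2 (Fiona): manager_id=1 -> Hank
  - employee 3 (Alice): manager_id=1 -> Hank
  - employee 4 (Nate): manager_id=2 -> Fiona
  - employee 5 (Bob): manager_id=1 -> Hank

SQL:
SELECT a.name AS item, b.name AS manager
FROM employees a
LEFT JOIN employees b ON a.manager_id = b.id

Result:
item  | manager
------+--------
Hank  | NULL   
Fiona | Hank   
Alice | Hank   
Nate  | Fiona  
Bob   | Hank   


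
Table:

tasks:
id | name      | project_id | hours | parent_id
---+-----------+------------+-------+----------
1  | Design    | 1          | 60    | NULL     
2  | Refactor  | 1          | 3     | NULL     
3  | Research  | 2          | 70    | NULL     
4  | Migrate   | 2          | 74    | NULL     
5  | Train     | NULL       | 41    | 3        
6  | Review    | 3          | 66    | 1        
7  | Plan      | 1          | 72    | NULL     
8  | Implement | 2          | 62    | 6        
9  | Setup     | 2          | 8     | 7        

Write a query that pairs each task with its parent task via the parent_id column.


This is a self-join: tasks is joined to a second copy of itself, matching each row's parent_id to another row's id. Use LEFT JOIN so rows with parent_id=NULL are kept.
  - task 1 (Design): parent_id=NULL -> NULL
  - task 2 (Refactor): parent_id=NULL -> NULL
  - task 3 (Research): parent_id=NULL -> NULL
  - task 4 (Migrate): parent_id=NULL -> NULL
  - task 5 (Train): parent_id=3 -> Research
  - task 6 (Review): parent_id=1 -> Design
  - task 7 (Plan): parent_id=NULL -> NULL
  - task 8 (Implement): parent_id=6 -> Review
  - task 9 (Setup): parent_id=7 -> Plan

SQL:
SELECT a.name AS item, b.name AS parent
FROM tasks a
LEFT JOIN tasks b ON a.parent_id = b.id

Result:
item      | parent  
----------+---------
Design    | NULL    
Refactor  | NULL    
Research  | NULL    
Migrate   | NULL    
Train     | Research
Review    | Design  
Plan      | NULL    
Implement | Review  
Setup     | Plan    


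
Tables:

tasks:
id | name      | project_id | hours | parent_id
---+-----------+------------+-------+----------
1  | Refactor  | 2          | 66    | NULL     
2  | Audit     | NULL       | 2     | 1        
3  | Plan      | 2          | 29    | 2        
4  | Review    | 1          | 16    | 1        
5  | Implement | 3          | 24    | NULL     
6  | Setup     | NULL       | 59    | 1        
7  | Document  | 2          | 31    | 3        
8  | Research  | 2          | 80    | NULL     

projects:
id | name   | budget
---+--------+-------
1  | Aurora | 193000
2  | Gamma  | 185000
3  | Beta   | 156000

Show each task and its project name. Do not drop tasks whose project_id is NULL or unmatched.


LEFT JOIN keeps every row from tasks (the left table); where project_id has no match in projects, the project columns become NULL. Walk through each task:
  - task 1 (Refactor): project_id=2 -> matches Gamma
  - task 2 (Audit): project_id=NULL, no match -> kept with NULL
  - task 3 (Plan): project_id=2 -> matches Gamma
  - task 4 (Review): project_id=1 -> matches Aurora
  - task 5 (Implement): project_id=3 -> matches Beta
  - task 6 (Setup): project_id=NULL, no match -> kept with NULL
  - task 7 (Document): project_id=2 -> matches Gamma
  - task 8 (Research): project_id=2 -> matches Gamma
All 8 rows appear; 2 have NULL project.

SQL:
SELECT a.name, b.name AS project
FROM tasks a
LEFT JOIN projects b ON a.project_id = b.id

Result:
name      | project
----------+--------
Refactor  | Gamma  
Audit     | NULL   
Plan      | Gamma  
Review    | Aurora 
Implement | Beta   
Setup     | NULL   
Document  | Gamma  
Research  | Gamma  


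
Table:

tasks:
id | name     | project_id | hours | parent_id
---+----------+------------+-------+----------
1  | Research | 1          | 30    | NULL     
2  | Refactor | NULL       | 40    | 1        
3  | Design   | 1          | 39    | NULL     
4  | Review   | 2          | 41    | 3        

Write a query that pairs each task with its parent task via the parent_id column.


This is a self-join: tasks is joined to a second copy of itself, matching each row's parent_id to another row's id. Use LEFT JOIN so rows with parent_id=NULL are kept.
  - task 1 (Research): parent_id=NULL -> NULL
  - task 2 (Refactor): parent_id=1 -> Research
  - task 3 (Design): parent_id=NULL -> NULL
  - task 4 (Review): parent_id=3 -> Design

SQL:
SELECT a.name AS item, b.name AS parent
FROM tasks a
LEFT JOIN tasks b ON a.parent_id = b.id

Result:
item     | parent  
---------+---------
Research | NULL    
Refactor | Research
Design   | NULL    
Review   | Design  


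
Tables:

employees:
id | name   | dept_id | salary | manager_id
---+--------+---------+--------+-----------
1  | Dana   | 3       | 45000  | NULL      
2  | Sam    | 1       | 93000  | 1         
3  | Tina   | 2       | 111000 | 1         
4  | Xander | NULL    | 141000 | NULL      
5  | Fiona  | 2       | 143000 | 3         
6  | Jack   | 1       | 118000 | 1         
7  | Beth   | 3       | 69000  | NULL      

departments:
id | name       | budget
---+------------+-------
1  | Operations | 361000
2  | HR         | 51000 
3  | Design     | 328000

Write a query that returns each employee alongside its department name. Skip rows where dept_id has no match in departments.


INNER JOIN keeps only employees rows whose dept_id matches an id in departments. Walk through each employee:
  - employee 1 (Dana): dept_id=3 -> matches Design
  - employee 2 (Sam): dept_id=1 -> matches Operations
  - employee 3 (Tina): dept_id=2 -> matches HR
  - employee 4 (Xander): dept_id=NULL, no match -> dropped
  - employee 5 (Fiona): dept_id=2 -> matches HR
  - employee 6 (Jack): dept_id=1 -> matches Operations
  - employee 7 (Beth): dept_id=3 -> matches Design
So 1 of 7 rows is dropped.

SQL:
SELECT a.name, b.name AS department
FROM employees a
INNER JOIN departments b ON a.dept_id = b.id

Result:
name  | department
------+-----------
Dana  | Design    
Sam   | Operations
Tina  | HR        
Fiona | HR        
Jack  | Operations
Beth  | Design    


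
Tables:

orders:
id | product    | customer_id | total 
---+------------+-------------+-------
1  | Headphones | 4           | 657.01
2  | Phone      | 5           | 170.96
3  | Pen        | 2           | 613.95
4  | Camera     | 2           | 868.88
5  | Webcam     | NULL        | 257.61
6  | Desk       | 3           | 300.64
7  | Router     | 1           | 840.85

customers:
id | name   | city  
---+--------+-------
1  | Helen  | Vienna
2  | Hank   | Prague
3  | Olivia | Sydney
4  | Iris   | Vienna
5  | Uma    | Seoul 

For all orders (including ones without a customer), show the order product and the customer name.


LEFT JOIN keeps every row from orders (the left table); where customer_id has no match in customers, the customer columns become NULL. Walk through each order:
  - order 1 (Headphones): customer_id=4 -> matches Iris
  - order 2 (Phone): customer_id=5 -> matches Uma
  - order 3 (Pen): customer_id=2 -> matches Hank
  - order 4 (Camera): customer_id=2 -> matches Hank
  - order 5 (Webcam): customer_id=NULL, no match -> kept with NULL
  - order 6 (Desk): customer_id=3 -> matches Olivia
  - order 7 (Router): customer_id=1 -> matches Helen
All 7 rows appear; 1 has NULL customer.

SQL:
SELECT a.product, b.name AS customer
FROM orders a
LEFT JOIN customers b ON a.customer_id = b.id

Result:
product    | customer
-----------+---------
Headphones | Iris    
Phone      | Uma     
Pen        | Hank    
Camera     | Hank    
Webcam     | NULL    
Desk       | Olivia  
Router     | Helen   


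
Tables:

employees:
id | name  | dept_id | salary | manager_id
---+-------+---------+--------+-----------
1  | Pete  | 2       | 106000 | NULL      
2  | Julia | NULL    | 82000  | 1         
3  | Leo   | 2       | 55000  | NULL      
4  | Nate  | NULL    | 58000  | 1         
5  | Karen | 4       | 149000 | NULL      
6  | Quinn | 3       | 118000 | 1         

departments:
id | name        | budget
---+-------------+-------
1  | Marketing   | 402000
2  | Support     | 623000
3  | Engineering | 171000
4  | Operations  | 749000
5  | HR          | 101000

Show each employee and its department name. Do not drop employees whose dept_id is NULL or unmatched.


LEFT JOIN keeps every row from employees (the left table); where dept_id has no match in departments, the department columns become NULL. Walk through each employee:
  - employee 1 (Pete): dept_id=2 -> matches Support
  - employee 2 (Julia): dept_id=NULL, no match -> kept with NULL
  - employee 3 (Leo): dept_id=2 -> matches Support
  - employee 4 (Nate): dept_id=NULL, no match -> kept with NULL
  - employee 5 (Karen): dept_id=4 -> matches Operations
  - employee 6 (Quinn): dept_id=3 -> matches Engineering
All 6 rows appear; 2 have NULL department.

SQL:
SELECT a.name, b.name AS department
FROM employees a
LEFT JOIN departments b ON a.dept_id = b.id

Result:
name  | department 
------+------------
Pete  | Support    
Julia | NULL       
Leo   | Support    
Nate  | NULL       
Karen | Operations 
Quinn | Engineering
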